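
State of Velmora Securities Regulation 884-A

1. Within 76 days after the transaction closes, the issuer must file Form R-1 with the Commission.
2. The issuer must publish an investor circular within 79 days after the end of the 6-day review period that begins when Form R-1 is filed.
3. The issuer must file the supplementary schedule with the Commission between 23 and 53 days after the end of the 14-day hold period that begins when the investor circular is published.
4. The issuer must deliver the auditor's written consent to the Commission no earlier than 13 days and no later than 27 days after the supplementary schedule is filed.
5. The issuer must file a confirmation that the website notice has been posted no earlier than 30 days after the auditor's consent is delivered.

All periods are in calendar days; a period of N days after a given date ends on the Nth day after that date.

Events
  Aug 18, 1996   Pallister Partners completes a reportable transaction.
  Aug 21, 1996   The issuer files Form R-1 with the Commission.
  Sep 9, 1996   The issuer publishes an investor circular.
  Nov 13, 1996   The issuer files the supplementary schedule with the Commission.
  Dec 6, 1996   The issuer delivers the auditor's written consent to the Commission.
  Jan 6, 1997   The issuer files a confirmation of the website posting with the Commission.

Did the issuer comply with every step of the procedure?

Yes

(1) due by Aug 18, 1996 + 76 days = Nov 2, 1996; Aug 21, 1996 is within that limit.
(2) due by Aug 27, 1996 + 79 days = Nov 14, 1996; done Sep 9, 1996 — timely.
(3) the permitted window runs from Sep 23, 1996 + 23 = Oct 16, 1996 to Sep 23, 1996 + 53 = Nov 15, 1996; done Nov 13, 1996 — within the window.
(4) the permitted window runs from Nov 13, 1996 + 13 = Nov 26, 1996 to Nov 13, 1996 + 27 = Dec 10, 1996; done Dec 6, 1996, which is between those dates.
(5) permitted from Dec 6, 1996 + 30 days = Jan 5, 1997 onward; done Jan 6, 1997, after the minimum wait.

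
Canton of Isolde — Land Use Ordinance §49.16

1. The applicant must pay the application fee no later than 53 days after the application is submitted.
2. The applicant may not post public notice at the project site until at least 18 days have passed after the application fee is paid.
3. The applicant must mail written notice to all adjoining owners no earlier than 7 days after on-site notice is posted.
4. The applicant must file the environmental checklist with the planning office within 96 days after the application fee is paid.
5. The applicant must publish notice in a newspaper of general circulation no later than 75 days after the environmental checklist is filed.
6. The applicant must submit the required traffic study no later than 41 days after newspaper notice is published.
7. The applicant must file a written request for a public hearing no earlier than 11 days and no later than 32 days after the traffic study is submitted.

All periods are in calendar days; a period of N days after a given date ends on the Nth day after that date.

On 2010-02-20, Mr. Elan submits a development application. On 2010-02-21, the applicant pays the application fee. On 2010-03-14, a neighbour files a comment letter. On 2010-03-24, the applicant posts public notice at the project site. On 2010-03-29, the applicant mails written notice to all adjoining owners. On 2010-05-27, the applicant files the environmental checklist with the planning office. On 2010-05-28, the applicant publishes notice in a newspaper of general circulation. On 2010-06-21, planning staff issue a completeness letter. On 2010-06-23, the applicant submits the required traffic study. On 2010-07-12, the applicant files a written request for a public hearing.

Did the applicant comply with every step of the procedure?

No

Step 1: 53 days after 2010-02-20 (when the application is submitted) is 2010-04-14; done 2010-02-21 — timely.
Step 2: the earliest permitted date is 18 days after 2010-02-21 (when the application fee is paid), i.e. 2010-03-11; done 2010-03-24, after the minimum wait.
Step 3: the earliest permitted date is 7 days after 2010-03-24 (when on-site notice is posted), i.e. 2010-03-31; done 2010-03-29 — 2 days too early.
That is the first point of non-compliance.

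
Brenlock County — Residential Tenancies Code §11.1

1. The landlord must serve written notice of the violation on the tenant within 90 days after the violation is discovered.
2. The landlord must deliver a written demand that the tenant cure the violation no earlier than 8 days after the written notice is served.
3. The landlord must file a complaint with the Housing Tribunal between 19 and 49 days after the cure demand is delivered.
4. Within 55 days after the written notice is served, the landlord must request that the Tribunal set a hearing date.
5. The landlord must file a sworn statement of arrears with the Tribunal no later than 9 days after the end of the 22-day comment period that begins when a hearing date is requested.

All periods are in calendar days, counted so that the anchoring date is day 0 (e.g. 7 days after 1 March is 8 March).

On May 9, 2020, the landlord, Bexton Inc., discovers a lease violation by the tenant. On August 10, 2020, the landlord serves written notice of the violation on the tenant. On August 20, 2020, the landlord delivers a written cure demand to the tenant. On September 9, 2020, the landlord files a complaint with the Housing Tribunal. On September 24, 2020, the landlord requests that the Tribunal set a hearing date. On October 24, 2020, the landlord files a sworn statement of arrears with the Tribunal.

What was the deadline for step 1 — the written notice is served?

August 7, 2020

Step 1 runs from May 9, 2020, when the violation is discovered. 90 days after May 9, 2020 is August 7, 2020.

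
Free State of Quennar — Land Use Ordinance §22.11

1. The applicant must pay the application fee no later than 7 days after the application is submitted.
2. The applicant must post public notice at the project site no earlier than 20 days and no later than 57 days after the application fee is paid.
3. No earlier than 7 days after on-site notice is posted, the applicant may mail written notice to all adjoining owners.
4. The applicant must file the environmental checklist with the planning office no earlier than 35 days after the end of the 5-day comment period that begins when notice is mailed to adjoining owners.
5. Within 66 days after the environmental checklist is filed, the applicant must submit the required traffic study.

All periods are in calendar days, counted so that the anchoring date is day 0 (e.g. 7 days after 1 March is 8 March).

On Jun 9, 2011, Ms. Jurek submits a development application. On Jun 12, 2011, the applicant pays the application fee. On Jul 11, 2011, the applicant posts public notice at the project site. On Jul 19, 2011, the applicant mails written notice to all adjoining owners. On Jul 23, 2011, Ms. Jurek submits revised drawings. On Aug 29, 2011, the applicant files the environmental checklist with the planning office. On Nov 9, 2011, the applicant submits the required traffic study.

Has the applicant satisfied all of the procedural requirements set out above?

No

Step 1 — counting 7 days from Jun 9, 2011 (when the application is submitted) gives a deadline of Jun 16, 2011; completed Jun 12, 2011, before the deadline.
Step 2 — 20 and 57 days from Jun 12, 2011 (when the application fee is paid) are Jul 2, 2011 and Aug 8, 2011 respectively; Jul 11, 2011 falls inside that range.
Step 3 — must wait 7 days from Jul 11, 2011 (when on-site notice is posted), so not before Jul 18, 2011; Jul 19, 2011 is on or after that date.
Step 4 — must wait 35 days from Jul 24, 2011 (end of the 5-day comment period, which began when notice is mailed to adjoining owners on Jul 19, 2011), so not before Aug 28, 2011; Aug 29, 2011 is on or after that date.
Step 5 — counting 66 days from Aug 29, 2011 (when the environmental checklist is filed) gives a deadline of Nov 3, 2011; Nov 9, 2011 misses that deadline by 6 days.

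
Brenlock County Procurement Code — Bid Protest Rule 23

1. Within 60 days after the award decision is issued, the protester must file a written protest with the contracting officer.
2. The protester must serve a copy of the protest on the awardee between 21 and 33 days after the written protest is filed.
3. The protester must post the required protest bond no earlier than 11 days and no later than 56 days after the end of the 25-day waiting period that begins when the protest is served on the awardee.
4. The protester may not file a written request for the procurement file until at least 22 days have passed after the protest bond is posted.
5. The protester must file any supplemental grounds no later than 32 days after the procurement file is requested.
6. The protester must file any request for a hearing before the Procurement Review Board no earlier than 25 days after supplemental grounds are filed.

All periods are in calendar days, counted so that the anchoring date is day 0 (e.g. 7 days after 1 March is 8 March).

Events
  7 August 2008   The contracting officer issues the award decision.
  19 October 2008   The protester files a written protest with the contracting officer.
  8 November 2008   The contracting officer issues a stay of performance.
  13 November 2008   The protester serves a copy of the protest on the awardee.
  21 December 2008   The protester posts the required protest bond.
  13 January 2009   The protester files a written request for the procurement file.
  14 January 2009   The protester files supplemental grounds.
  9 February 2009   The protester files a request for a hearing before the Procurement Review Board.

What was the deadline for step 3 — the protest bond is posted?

The protest is served on the awardee on 13 November 2008; the 25-day waiting period therefore ends 8 December 2008, and step 3 runs from that date. The window is 11–56 days after 8 December 2008; it closes on 2 February 2009.

2 February 2009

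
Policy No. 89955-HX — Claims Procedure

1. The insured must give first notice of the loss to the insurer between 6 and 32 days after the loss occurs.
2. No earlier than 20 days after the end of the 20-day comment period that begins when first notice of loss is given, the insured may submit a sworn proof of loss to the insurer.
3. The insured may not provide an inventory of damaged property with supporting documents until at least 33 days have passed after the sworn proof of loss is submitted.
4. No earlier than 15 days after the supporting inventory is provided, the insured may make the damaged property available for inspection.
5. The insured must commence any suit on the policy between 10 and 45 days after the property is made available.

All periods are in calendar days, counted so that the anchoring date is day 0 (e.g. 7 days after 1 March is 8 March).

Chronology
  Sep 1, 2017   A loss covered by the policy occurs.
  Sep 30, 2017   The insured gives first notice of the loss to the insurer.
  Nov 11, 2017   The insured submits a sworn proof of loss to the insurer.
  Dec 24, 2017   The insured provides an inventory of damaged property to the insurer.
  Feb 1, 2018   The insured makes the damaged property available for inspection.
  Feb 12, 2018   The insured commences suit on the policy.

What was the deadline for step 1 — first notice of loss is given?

Step 1 runs from Sep 1, 2017, when the loss occurs. The window is 6–32 days after Sep 1, 2017; it closes on Oct 3, 2017.

Oct 3, 2017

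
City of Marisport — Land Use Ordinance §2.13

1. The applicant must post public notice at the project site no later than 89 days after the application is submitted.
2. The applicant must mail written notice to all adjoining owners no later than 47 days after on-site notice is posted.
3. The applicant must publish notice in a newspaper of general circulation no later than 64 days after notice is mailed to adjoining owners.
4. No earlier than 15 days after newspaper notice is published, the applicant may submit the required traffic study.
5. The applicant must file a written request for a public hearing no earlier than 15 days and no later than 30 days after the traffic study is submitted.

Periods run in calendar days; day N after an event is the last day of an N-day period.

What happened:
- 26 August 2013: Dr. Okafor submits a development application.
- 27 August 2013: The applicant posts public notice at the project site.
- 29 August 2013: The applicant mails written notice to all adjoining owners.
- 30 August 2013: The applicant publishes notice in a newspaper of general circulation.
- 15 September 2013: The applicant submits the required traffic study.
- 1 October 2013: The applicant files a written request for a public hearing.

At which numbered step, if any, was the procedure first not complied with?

Step 1 — counting 89 days from 26 August 2013 (when the application is submitted) gives a deadline of 23 November 2013; done 27 August 2013 — timely.
Step 2 — counting 47 days from 27 August 2013 (when on-site notice is posted) gives a deadline of 13 October 2013; completed 29 August 2013, before the deadline.
Step 3 — counting 64 days from 29 August 2013 (when notice is mailed to adjoining owners) gives a deadline of 1 November 2013; 30 August 2013 is within that limit.
Step 4 — must wait 15 days from 30 August 2013 (when newspaper notice is published), so not before 14 September 2013; done 15 September 2013, after the minimum wait.
Step 5 — 15 and 30 days from 15 September 2013 (when the traffic study is submitted) are 30 September 2013 and 15 October 2013 respectively; 1 October 2013 falls inside that range.

None — every step was satisfied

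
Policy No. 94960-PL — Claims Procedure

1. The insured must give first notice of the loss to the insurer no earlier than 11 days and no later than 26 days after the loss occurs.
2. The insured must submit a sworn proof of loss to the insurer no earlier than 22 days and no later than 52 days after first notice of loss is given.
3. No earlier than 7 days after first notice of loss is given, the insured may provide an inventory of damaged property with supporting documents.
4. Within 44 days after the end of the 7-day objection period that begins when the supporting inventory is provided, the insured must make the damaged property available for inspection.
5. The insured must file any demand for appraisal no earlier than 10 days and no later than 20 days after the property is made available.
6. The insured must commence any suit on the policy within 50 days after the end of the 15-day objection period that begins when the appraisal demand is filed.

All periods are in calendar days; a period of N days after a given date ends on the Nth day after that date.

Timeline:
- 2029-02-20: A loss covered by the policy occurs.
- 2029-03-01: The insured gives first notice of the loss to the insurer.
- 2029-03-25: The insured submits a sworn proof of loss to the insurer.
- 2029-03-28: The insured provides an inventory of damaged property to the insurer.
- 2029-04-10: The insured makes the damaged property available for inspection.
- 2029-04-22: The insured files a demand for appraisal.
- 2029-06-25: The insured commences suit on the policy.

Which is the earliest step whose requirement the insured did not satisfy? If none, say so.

Step 1

Step 1: the window is 11–26 days after 2029-02-20 (when the loss occurs), so 2029-03-03 through 2029-03-18; 2029-03-01 is 2 days too early.
The procedure was therefore not followed at step 1.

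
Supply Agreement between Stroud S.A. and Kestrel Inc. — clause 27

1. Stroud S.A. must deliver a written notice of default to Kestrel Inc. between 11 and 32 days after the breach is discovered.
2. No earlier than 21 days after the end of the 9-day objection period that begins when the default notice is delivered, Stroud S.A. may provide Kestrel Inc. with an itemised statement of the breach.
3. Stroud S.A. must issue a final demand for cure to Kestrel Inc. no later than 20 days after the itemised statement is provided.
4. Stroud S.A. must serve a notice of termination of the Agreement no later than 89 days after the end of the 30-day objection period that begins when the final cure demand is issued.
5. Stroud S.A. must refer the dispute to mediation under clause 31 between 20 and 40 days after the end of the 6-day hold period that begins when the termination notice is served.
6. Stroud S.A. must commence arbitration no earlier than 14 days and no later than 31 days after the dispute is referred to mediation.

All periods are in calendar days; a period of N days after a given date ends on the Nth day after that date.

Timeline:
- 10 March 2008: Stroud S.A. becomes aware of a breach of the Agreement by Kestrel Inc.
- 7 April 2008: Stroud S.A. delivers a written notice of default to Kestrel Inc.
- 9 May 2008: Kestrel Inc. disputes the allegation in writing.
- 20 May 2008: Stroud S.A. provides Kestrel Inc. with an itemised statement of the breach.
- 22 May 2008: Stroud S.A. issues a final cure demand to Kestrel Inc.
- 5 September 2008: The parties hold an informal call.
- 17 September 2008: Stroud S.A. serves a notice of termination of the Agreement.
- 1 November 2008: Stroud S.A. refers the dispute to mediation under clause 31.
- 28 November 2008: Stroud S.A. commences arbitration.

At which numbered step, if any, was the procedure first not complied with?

Step 1: the window is 11–32 days after 10 March 2008 (when the breach is discovered), so 21 March 2008 through 11 April 2008; done 7 April 2008 — within the window.
Step 2: the earliest permitted date is 21 days after 16 April 2008 (end of the 9-day objection period, which began when the default notice is delivered on 7 April 2008), i.e. 7 May 2008; done 20 May 2008, after the minimum wait.
Step 3: 20 days after 20 May 2008 (when the itemised statement is provided) is 9 June 2008; 22 May 2008 is within that limit.
Step 4: 89 days after 21 June 2008 (end of the 30-day objection period, which began when the final cure demand is issued on 22 May 2008) is 18 September 2008; done 17 September 2008 — timely.
Step 5: the window is 20–40 days after 23 September 2008 (end of the 6-day hold period, which began when the termination notice is served on 17 September 2008), so 13 October 2008 through 2 November 2008; 1 November 2008 falls inside that range.
Step 6: the window is 14–31 days after 1 November 2008 (when the dispute is referred to mediation), so 15 November 2008 through 2 December 2008; done 28 November 2008 — within the window.

None — every step was satisfied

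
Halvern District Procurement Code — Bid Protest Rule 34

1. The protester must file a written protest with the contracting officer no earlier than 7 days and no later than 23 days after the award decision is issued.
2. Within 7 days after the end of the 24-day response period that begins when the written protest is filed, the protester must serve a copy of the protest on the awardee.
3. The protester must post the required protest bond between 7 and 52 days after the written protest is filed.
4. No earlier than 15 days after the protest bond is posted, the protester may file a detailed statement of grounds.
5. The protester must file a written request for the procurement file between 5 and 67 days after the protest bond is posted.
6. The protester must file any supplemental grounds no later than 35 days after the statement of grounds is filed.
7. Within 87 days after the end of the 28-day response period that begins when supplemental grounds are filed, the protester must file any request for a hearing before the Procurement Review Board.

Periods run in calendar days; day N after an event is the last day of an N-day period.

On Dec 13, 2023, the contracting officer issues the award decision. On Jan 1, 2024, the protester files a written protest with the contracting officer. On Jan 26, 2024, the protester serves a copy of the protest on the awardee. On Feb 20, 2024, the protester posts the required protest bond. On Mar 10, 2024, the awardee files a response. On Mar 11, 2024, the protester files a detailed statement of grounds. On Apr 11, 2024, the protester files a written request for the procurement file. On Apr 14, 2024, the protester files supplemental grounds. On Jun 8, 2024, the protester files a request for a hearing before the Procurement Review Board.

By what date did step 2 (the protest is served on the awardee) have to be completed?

Feb 1, 2024

The written protest is filed on Jan 1, 2024; the 24-day response period therefore ends Jan 25, 2024, and step 2 runs from that date. 7 days after Jan 25, 2024 is Feb 1, 2024.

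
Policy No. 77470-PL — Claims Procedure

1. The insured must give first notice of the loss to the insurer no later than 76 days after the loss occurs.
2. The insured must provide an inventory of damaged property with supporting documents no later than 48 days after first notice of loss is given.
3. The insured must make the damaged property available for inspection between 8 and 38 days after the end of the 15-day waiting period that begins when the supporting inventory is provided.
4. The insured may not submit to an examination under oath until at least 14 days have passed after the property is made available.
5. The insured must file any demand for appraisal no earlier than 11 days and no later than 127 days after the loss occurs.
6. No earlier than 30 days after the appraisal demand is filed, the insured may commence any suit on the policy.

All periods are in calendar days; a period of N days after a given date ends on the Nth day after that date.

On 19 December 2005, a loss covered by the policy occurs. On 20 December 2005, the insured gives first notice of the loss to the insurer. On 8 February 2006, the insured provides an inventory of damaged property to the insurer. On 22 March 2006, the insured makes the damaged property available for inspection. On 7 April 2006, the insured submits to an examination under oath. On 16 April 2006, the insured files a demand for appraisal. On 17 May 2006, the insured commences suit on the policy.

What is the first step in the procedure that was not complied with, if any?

(1) due by 19 December 2005 + 76 days = 5 March 2006; completed 20 December 2005, before the deadline.
(2) due by 20 December 2005 + 48 days = 6 February 2006; done 8 February 2006 — 2 days late.
The analysis stops there.

Step 2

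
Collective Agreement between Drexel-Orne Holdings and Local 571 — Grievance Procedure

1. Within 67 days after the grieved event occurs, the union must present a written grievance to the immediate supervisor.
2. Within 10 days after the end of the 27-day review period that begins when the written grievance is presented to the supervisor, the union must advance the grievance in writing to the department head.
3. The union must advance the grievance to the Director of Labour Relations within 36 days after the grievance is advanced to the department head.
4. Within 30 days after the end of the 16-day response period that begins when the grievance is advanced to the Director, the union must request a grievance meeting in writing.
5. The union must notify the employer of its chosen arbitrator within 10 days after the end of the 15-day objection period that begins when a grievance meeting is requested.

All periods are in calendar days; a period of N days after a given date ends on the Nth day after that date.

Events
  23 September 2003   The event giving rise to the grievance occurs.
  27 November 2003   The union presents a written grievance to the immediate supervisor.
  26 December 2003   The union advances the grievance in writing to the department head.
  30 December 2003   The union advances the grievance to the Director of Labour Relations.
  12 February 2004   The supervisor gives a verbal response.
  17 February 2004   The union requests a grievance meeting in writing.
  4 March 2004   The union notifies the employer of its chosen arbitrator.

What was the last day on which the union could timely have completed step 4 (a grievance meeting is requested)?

14 February 2004

The grievance is advanced to the Director on 30 December 2003; the 16-day response period therefore ends 15 January 2004, and step 4 runs from that date. 30 days after 15 January 2004 is 14 February 2004.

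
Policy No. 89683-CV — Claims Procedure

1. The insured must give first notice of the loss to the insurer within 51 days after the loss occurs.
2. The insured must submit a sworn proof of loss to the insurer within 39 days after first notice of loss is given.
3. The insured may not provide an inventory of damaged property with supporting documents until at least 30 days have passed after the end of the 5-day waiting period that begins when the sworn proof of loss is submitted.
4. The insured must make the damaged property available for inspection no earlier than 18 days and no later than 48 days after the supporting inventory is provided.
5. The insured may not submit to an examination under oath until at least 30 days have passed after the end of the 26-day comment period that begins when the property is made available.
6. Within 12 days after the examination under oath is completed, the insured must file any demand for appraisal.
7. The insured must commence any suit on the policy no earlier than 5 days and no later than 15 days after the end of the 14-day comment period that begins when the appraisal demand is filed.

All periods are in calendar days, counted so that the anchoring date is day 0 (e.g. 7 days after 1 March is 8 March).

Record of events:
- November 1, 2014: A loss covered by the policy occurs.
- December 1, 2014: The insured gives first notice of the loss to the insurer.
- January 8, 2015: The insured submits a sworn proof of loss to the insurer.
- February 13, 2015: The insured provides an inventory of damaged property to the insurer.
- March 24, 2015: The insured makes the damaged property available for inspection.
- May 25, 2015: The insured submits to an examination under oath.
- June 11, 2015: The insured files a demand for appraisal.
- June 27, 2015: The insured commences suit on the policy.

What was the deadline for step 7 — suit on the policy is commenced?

The appraisal demand is filed on June 11, 2015; the 14-day comment period therefore ends June 25, 2015, and step 7 runs from that date. The window is 5–15 days after June 25, 2015; it closes on July 10, 2015.

July 10, 2015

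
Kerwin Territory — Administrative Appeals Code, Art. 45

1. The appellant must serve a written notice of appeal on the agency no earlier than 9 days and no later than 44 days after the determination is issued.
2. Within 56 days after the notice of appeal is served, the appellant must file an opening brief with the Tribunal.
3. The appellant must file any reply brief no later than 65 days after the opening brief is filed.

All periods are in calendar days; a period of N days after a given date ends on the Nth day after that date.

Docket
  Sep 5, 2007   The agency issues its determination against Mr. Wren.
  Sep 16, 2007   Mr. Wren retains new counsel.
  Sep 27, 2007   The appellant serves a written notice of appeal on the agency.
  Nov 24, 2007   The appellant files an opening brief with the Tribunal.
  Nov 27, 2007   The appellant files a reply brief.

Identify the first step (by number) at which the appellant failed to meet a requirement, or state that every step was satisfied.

Step 2

Step 1: the window is 9–44 days after Sep 5, 2007 (when the determination is issued), so Sep 14, 2007 through Oct 19, 2007; done Sep 27, 2007 — within the window.
Step 2: 56 days after Sep 27, 2007 (when the notice of appeal is served) is Nov 22, 2007; Nov 24, 2007 misses that deadline by 2 days.
The procedure was therefore not followed at step 2.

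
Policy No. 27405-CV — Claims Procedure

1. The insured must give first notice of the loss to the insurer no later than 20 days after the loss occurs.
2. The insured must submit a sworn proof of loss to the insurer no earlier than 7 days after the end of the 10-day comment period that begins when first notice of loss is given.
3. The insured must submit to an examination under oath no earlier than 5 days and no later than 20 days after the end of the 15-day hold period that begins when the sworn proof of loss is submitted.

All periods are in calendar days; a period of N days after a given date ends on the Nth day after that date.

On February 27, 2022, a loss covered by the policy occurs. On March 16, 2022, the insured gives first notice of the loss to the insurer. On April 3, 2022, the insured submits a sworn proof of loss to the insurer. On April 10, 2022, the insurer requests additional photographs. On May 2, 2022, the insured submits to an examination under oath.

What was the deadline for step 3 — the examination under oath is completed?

The sworn proof of loss is submitted on April 3, 2022; the 15-day hold period therefore ends April 18, 2022, and step 3 runs from that date. The window is 5–20 days after April 18, 2022; it closes on May 8, 2022.

May 8, 2022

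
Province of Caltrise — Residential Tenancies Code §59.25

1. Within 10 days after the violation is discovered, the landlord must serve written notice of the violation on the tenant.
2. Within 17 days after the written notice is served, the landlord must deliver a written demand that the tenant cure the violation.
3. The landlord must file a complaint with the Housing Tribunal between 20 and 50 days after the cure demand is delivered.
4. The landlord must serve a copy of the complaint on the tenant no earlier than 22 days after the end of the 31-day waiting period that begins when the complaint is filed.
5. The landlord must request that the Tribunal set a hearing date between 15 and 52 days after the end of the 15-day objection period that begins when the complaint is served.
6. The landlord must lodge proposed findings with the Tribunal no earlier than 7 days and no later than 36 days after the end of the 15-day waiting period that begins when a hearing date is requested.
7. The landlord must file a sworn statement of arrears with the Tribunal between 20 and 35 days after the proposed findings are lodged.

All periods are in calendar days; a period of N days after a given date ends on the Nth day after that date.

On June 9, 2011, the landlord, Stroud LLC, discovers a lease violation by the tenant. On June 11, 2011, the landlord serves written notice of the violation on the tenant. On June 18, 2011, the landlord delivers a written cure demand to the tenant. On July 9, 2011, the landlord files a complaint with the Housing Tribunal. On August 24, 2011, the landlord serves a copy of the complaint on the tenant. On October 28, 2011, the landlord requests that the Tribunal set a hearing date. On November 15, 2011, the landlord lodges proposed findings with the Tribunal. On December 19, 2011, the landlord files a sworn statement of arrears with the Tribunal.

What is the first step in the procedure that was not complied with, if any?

(1) due by June 9, 2011 + 10 days = June 19, 2011; completed June 11, 2011, before the deadline.
(2) due by June 11, 2011 + 17 days = June 28, 2011; done June 18, 2011 — timely.
(3) the permitted window runs from June 18, 2011 + 20 = July 8, 2011 to June 18, 2011 + 50 = August 7, 2011; done July 9, 2011, which is between those dates.
(4) permitted from August 9, 2011 + 22 days = August 31, 2011 onward; August 24, 2011 is 7 days before the earliest permitted date.
The procedure was therefore not followed at step 4.

Step 4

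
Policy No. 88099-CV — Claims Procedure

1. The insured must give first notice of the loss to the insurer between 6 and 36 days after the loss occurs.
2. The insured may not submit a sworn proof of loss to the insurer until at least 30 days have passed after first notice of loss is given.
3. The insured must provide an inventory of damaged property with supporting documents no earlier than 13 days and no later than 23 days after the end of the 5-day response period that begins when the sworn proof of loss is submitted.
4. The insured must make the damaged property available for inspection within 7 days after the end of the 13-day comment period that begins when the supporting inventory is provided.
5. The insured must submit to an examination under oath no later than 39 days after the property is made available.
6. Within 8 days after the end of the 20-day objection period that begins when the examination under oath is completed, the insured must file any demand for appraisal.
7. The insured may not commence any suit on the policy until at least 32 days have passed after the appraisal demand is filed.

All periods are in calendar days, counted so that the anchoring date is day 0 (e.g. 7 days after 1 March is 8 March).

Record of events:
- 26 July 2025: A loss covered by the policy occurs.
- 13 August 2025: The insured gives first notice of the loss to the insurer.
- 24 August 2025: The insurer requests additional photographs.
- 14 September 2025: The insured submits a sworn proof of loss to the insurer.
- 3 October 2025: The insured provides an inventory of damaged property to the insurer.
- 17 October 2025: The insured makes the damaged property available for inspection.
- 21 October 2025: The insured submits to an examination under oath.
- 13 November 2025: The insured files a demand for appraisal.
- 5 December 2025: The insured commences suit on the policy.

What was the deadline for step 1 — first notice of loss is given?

Step 1 runs from 26 July 2025, when the loss occurs. The window is 6–36 days after 26 July 2025; it closes on 31 August 2025.

31 August 2025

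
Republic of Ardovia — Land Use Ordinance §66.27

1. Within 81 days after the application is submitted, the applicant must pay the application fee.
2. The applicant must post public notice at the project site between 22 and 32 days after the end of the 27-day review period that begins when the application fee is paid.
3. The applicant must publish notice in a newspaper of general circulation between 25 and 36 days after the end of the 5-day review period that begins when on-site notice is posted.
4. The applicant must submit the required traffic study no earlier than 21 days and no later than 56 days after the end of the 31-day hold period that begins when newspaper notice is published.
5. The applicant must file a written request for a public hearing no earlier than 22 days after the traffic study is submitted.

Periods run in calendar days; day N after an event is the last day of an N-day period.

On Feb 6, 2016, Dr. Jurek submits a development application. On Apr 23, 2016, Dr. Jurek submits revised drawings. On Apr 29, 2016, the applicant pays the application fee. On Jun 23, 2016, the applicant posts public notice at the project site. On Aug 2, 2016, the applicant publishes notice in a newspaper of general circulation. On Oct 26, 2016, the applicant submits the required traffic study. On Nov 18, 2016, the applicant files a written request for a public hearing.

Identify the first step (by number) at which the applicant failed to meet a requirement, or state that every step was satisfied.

Step 1

Step 1 — counting 81 days from Feb 6, 2016 (when the application is submitted) gives a deadline of Apr 27, 2016; not done until Apr 29, 2016, 2 days after the deadline.
The analysis stops there.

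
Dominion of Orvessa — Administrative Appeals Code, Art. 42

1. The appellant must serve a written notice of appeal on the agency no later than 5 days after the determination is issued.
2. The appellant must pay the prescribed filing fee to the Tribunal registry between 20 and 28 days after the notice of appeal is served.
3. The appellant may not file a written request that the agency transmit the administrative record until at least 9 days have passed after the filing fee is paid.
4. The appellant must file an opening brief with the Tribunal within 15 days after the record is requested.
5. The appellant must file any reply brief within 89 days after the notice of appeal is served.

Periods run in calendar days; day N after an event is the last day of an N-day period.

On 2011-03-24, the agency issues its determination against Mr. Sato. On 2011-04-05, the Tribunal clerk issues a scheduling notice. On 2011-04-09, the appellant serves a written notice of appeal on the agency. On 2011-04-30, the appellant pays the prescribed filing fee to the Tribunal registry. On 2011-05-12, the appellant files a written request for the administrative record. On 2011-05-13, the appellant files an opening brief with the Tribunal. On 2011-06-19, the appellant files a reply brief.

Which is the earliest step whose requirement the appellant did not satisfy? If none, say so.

Step 1 — counting 5 days from 2011-03-24 (when the determination is issued) gives a deadline of 2011-03-29; not done until 2011-04-09, 11 days after the deadline.
Later steps need not be reached.

Step 1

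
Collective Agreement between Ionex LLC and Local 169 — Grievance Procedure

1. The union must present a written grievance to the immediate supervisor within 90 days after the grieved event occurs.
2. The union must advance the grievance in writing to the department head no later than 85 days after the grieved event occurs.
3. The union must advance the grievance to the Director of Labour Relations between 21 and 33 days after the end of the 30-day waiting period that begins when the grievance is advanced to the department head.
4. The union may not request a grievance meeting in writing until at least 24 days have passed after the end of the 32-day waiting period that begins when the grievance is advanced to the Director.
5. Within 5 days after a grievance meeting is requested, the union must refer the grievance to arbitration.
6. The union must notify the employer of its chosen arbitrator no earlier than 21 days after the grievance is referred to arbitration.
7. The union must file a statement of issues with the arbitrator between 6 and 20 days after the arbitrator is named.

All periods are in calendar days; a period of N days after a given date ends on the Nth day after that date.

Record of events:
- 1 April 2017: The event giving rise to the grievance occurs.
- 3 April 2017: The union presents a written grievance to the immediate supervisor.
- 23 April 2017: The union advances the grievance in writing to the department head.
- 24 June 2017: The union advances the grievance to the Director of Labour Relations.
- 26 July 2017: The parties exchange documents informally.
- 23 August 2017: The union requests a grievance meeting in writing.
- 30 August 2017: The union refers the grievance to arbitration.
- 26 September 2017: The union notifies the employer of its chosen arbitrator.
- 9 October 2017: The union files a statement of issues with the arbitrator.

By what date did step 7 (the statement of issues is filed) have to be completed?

16 October 2017

Step 7 runs from 26 September 2017, when the arbitrator is named. The window is 6–20 days after 26 September 2017; it closes on 16 October 2017.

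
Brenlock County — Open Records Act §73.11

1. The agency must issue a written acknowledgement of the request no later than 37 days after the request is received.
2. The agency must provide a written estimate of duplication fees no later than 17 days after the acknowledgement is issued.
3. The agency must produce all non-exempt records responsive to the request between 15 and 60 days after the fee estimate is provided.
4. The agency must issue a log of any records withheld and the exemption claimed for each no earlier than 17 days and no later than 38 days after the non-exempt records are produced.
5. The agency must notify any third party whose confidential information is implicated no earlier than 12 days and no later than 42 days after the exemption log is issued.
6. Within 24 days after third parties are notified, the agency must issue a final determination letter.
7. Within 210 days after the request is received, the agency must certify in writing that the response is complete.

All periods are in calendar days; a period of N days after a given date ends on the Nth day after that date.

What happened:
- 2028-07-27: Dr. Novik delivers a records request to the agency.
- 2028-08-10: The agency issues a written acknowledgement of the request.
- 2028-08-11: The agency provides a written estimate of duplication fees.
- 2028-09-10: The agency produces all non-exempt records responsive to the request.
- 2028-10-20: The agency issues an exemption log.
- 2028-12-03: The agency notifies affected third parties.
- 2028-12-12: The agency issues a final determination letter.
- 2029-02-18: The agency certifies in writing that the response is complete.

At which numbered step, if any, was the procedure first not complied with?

Step 1 — counting 37 days from 2028-07-27 (when the request is received) gives a deadline of 2028-09-02; completed 2028-08-10, before the deadline.
Step 2 — counting 17 days from 2028-08-10 (when the acknowledgement is issued) gives a deadline of 2028-08-27; 2028-08-11 is within that limit.
Step 3 — 15 and 60 days from 2028-08-11 (when the fee estimate is provided) are 2028-08-26 and 2028-10-10 respectively; 2028-09-10 falls inside that range.
Step 4 — 17 and 38 days from 2028-09-10 (when the non-exempt records are produced) are 2028-09-27 and 2028-10-18 respectively; 2028-10-20 is 2 days past the end of the window.

Step 4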